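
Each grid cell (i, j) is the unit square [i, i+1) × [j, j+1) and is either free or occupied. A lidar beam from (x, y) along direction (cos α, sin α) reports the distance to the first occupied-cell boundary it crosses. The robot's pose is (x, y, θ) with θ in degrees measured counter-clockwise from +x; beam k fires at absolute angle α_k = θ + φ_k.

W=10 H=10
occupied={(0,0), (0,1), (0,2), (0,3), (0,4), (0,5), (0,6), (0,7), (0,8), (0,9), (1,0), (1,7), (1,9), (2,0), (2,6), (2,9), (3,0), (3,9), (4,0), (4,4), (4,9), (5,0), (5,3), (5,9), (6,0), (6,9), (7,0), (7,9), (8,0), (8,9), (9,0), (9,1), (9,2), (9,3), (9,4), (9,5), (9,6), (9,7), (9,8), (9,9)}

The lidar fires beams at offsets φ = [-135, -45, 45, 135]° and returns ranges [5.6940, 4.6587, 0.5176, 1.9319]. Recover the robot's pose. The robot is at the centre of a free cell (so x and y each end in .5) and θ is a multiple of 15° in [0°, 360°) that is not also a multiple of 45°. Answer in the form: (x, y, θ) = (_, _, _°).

(x, y, θ) = (8.5, 5.5, 300°)

The pose lattice has 60·16 = 960 candidates. Test each by forward raycasting.
  (5.5, 4.5, 210°): beam 1 = 4.6587 ≠ 5.6940 ✗
  (7.5, 4.5, 195°): beam 1 = 3.0000 ≠ 5.6940 ✗
  (8.5, 2.5, 60°): beam 1 = 1.5529 ≠ 5.6940 ✗
  (4.5, 6.5, 195°): beam 1 = 2.8868 ≠ 5.6940 ✗
  …
  (8.5, 5.5, 300°): r_1=5.6940, r_2=4.6587, r_3=0.5176, r_4=1.9319 — all match ✓
Unique over the lattice → pose = (8.5, 5.5, 300°).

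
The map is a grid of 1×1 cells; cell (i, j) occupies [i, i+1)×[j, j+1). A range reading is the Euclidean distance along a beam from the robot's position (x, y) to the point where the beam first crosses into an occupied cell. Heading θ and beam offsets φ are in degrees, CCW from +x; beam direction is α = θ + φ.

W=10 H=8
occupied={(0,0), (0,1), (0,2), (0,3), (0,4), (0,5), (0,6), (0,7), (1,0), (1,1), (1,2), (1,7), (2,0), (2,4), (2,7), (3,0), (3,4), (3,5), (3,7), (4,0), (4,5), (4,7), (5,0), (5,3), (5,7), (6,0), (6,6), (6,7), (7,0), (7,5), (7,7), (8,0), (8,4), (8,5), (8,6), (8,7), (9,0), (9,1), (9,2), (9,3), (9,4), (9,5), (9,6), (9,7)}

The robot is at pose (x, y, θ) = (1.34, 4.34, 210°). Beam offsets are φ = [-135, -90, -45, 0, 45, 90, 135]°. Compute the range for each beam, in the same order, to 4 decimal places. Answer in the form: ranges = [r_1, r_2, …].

beam 1: φ=-135°, α=75°
  dir = (cos 75°, sin 75°) = (0.2588, 0.9659); from cell (1,4)
  next x-line at t=2.5500, next y-line at t=0.6833; Δt_x=3.8637, Δt_y=1.0353
    y: enter (1,5) at t=0.6833
    y: enter (1,6) at t=1.7186
    x: enter (2,6) at t=2.5500
    y: enter (2,7) at t=2.7538 ← occupied
  → r_1 = 2.7538
beam 2: φ=-90°, α=120°
  dir = (cos 120°, sin 120°) = (-0.5000, 0.8660); from cell (1,4)
  next x-line at t=0.6800, next y-line at t=0.7621; Δt_x=2.0000, Δt_y=1.1547
    x: enter (0,4) at t=0.6800 ← occupied
  → r_2 = 0.6800
beam 3: φ=-45°, α=165°
  dir = (cos 165°, sin 165°) = (-0.9659, 0.2588); from cell (1,4)
  next x-line at t=0.3520, next y-line at t=2.5500; Δt_x=1.0353, Δt_y=3.8637
    x: enter (0,4) at t=0.3520 ← occupied
  → r_3 = 0.3520
beam 4: φ=0°, α=210°
  dir = (cos 210°, sin 210°) = (-0.8660, -0.5000); from cell (1,4)
  next x-line at t=0.3926, next y-line at t=0.6800; Δt_x=1.1547, Δt_y=2.0000
    x: enter (0,4) at t=0.3926 ← occupied
  → r_4 = 0.3926
beam 5: φ=45°, α=255°
  dir = (cos 255°, sin 255°) = (-0.2588, -0.9659); from cell (1,4)
  next x-line at t=1.3137, next y-line at t=0.3520; Δt_x=3.8637, Δt_y=1.0353
    y: enter (1,3) at t=0.3520
    x: enter (0,3) at t=1.3137 ← occupied
  → r_5 = 1.3137
beam 6: φ=90°, α=300°
  dir = (cos 300°, sin 300°) = (0.5000, -0.8660); from cell (1,4)
  next x-line at t=1.3200, next y-line at t=0.3926; Δt_x=2.0000, Δt_y=1.1547
    y: enter (1,3) at t=0.3926
    x: enter (2,3) at t=1.3200
    y: enter (2,2) at t=1.5473
    y: enter (2,1) at t=2.7020
    x: enter (3,1) at t=3.3200
    y: enter (3,0) at t=3.8567 ← occupied
  → r_6 = 3.8567
beam 7: φ=135°, α=345°
  dir = (cos 345°, sin 345°) = (0.9659, -0.2588); from cell (1,4)
  next x-line at t=0.6833, next y-line at t=1.3137; Δt_x=1.0353, Δt_y=3.8637
    x: enter (2,4) at t=0.6833 ← occupied
  → r_7 = 0.6833

ranges = [2.7538, 0.6800, 0.3520, 0.3926, 1.3137, 3.8567, 0.6833]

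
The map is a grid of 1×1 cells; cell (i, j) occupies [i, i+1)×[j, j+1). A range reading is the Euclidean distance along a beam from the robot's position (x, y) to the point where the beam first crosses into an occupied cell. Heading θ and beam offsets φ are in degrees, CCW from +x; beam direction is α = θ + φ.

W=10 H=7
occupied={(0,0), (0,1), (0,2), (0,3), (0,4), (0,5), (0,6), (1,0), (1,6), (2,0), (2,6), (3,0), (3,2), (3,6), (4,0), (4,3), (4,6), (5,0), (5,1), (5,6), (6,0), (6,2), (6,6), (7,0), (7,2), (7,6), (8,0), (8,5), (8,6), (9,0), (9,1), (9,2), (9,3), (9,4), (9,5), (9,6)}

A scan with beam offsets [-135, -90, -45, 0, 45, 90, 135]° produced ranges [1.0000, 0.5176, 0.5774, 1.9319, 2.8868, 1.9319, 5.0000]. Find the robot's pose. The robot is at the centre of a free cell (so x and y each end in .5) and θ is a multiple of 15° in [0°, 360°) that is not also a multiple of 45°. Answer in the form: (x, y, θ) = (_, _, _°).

The pose lattice has 34·16 = 544 candidates. Test each by forward raycasting.
  (6.5, 4.5, 240°): beam 1 = 1.5529 ≠ 1.0000 ✗
  (8.5, 2.5, 300°): beam 1 = 0.5176 ≠ 1.0000 ✗
  (1.5, 2.5, 210°): beam 1 = 3.6235 ≠ 1.0000 ✗
  …
  (1.5, 3.5, 255°): r_1=1.0000, r_2=0.5176, r_3=0.5774, r_4=1.9319, r_5=2.8868, r_6=1.9319, r_7=5.0000 — all match ✓
Unique over the lattice → pose = (1.5, 3.5, 255°).

(x, y, θ) = (1.5, 3.5, 255°)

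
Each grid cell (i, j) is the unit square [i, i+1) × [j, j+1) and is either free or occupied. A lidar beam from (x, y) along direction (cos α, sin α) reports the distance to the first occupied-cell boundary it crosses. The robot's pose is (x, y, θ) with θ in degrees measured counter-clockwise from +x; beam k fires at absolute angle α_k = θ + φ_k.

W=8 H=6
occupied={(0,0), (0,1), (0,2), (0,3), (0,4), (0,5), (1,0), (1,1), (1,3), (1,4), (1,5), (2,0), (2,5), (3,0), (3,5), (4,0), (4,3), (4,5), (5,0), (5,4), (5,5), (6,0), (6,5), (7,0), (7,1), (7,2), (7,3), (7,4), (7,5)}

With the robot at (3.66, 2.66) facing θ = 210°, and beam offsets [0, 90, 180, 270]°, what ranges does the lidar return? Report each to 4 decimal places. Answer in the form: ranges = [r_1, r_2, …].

beam 1: φ=0°, α=210°
  cosα=-0.8660 sinα=-0.5000 | (3,2) | tMaxX 0.7621 tMaxY 1.3200 | tΔX 1.1547 tΔY 2.0000
    t=0.7621 [x] (2,2)
    t=1.3200 [y] (2,1)
    t=1.9168 [x] (1,1) — stop
  → r_1 = 1.9168
beam 2: φ=90°, α=300°
  cosα=0.5000 sinα=-0.8660 | (3,2) | tMaxX 0.6800 tMaxY 0.7621 | tΔX 2.0000 tΔY 1.1547
    t=0.6800 [x] (4,2)
    t=0.7621 [y] (4,1)
    t=1.9168 [y] (4,0) — stop
  → r_2 = 1.9168
beam 3: φ=180°, α=30°
  cosα=0.8660 sinα=0.5000 | (3,2) | tMaxX 0.3926 tMaxY 0.6800 | tΔX 1.1547 tΔY 2.0000
    t=0.3926 [x] (4,2)
    t=0.6800 [y] (4,3) — stop
  → r_3 = 0.6800
beam 4: φ=270°, α=120°
  cosα=-0.5000 sinα=0.8660 | (3,2) | tMaxX 1.3200 tMaxY 0.3926 | tΔX 2.0000 tΔY 1.1547
    t=0.3926 [y] (3,3)
    t=1.3200 [x] (2,3)
    t=1.5473 [y] (2,4)
    t=2.7020 [y] (2,5) — stop
  → r_4 = 2.7020

ranges = [1.9168, 1.9168, 0.6800, 2.7020]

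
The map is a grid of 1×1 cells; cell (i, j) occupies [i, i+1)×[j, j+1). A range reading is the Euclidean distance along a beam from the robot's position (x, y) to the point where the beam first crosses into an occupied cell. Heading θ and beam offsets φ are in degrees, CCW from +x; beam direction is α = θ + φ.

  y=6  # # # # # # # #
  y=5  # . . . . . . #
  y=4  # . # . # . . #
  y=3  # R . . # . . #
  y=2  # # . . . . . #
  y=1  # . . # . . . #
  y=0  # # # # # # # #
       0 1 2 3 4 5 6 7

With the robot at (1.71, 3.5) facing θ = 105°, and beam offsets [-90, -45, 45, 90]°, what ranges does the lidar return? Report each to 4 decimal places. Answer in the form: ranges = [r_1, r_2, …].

beam 1: φ=-90°, α=15°
  cosα=0.9659 sinα=0.2588 | (1,3) | tMaxX 0.3002 tMaxY 1.9319 | tΔX 1.0353 tΔY 3.8637
    t=0.3002 [x] (2,3)
    t=1.3355 [x] (3,3)
    t=1.9319 [y] (3,4)
    t=2.3708 [x] (4,4) — stop
  → r_1 = 2.3708
beam 2: φ=-45°, α=60°
  cosα=0.5000 sinα=0.8660 | (1,3) | tMaxX 0.5800 tMaxY 0.5774 | tΔX 2.0000 tΔY 1.1547
    t=0.5774 [y] (1,4)
    t=0.5800 [x] (2,4) — stop
  → r_2 = 0.5800
beam 3: φ=45°, α=150°
  cosα=-0.8660 sinα=0.5000 | (1,3) | tMaxX 0.8198 tMaxY 1.0000 | tΔX 1.1547 tΔY 2.0000
    t=0.8198 [x] (0,3) — stop
  → r_3 = 0.8198
beam 4: φ=90°, α=195°
  cosα=-0.9659 sinα=-0.2588 | (1,3) | tMaxX 0.7350 tMaxY 1.9319 | tΔX 1.0353 tΔY 3.8637
    t=0.7350 [x] (0,3) — stop
  → r_4 = 0.7350

ranges = [2.3708, 0.5800, 0.8198, 0.7350]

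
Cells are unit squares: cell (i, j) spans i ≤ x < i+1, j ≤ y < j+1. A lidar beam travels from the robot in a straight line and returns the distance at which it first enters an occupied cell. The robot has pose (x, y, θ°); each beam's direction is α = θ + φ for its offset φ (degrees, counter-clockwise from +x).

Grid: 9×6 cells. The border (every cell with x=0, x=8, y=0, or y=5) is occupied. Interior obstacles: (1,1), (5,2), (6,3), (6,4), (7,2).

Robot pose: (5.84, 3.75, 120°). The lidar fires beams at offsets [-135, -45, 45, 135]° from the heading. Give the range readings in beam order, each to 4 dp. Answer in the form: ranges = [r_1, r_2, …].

beam 1: φ=-135°, α=345°
  d=(0.9659,-0.2588)  start (5,3)  tX=0.1656 tY=2.8978  stride 1/|dx|=1.0353 1/|dy|=3.8637
    cross x-line → (6,3), t=0.1656 (wall)
  → r_1 = 0.1656
beam 2: φ=-45°, α=75°
  d=(0.2588,0.9659)  start (5,3)  tX=0.6182 tY=0.2588  stride 1/|dx|=3.8637 1/|dy|=1.0353
    cross y-line → (5,4), t=0.2588
    cross x-line → (6,4), t=0.6182 (wall)
  → r_2 = 0.6182
beam 3: φ=45°, α=165°
  d=(-0.9659,0.2588)  start (5,3)  tX=0.8696 tY=0.9659  stride 1/|dx|=1.0353 1/|dy|=3.8637
    cross x-line → (4,3), t=0.8696
    cross y-line → (4,4), t=0.9659
    cross x-line → (3,4), t=1.9049
    cross x-line → (2,4), t=2.9402
    cross x-line → (1,4), t=3.9755
    cross y-line → (1,5), t=4.8296 (wall)
  → r_3 = 4.8296
beam 4: φ=135°, α=255°
  d=(-0.2588,-0.9659)  start (5,3)  tX=3.2455 tY=0.7765  stride 1/|dx|=3.8637 1/|dy|=1.0353
    cross y-line → (5,2), t=0.7765 (wall)
  → r_4 = 0.7765

ranges = [0.1656, 0.6182, 4.8296, 0.7765]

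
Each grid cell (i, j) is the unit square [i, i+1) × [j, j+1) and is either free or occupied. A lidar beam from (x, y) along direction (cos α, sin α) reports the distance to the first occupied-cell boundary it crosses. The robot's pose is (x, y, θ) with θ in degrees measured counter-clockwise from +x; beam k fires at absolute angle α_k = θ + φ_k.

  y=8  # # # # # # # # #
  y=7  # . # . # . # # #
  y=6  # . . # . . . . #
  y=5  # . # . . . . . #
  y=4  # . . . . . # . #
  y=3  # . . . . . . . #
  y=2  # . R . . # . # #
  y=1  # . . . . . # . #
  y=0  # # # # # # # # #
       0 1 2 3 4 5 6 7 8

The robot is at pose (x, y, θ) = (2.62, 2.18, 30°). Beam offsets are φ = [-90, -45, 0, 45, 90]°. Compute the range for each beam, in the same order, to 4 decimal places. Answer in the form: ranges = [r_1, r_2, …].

beam 1: φ=-90°, α=300°
  d=(0.5000,-0.8660)  start (2,2)  tX=0.7600 tY=0.2078  stride 1/|dx|=2.0000 1/|dy|=1.1547
    cross y-line → (2,1), t=0.2078
    cross x-line → (3,1), t=0.7600
    cross y-line → (3,0), t=1.3625 (wall)
  → r_1 = 1.3625
beam 2: φ=-45°, α=345°
  d=(0.9659,-0.2588)  start (2,2)  tX=0.3934 tY=0.6955  stride 1/|dx|=1.0353 1/|dy|=3.8637
    cross x-line → (3,2), t=0.3934
    cross y-line → (3,1), t=0.6955
    cross x-line → (4,1), t=1.4287
    cross x-line → (5,1), t=2.4640
    cross x-line → (6,1), t=3.4992 (wall)
  → r_2 = 3.4992
beam 3: φ=0°, α=30°
  d=(0.8660,0.5000)  start (2,2)  tX=0.4388 tY=1.6400  stride 1/|dx|=1.1547 1/|dy|=2.0000
    cross x-line → (3,2), t=0.4388
    cross x-line → (4,2), t=1.5935
    cross y-line → (4,3), t=1.6400
    cross x-line → (5,3), t=2.7482
    cross y-line → (5,4), t=3.6400
    cross x-line → (6,4), t=3.9029 (wall)
  → r_3 = 3.9029
beam 4: φ=45°, α=75°
  d=(0.2588,0.9659)  start (2,2)  tX=1.4682 tY=0.8489  stride 1/|dx|=3.8637 1/|dy|=1.0353
    cross y-line → (2,3), t=0.8489
    cross x-line → (3,3), t=1.4682
    cross y-line → (3,4), t=1.8842
    cross y-line → (3,5), t=2.9195
    cross y-line → (3,6), t=3.9548 (wall)
  → r_4 = 3.9548
beam 5: φ=90°, α=120°
  d=(-0.5000,0.8660)  start (2,2)  tX=1.2400 tY=0.9469  stride 1/|dx|=2.0000 1/|dy|=1.1547
    cross y-line → (2,3), t=0.9469
    cross x-line → (1,3), t=1.2400
    cross y-line → (1,4), t=2.1016
    cross x-line → (0,4), t=3.2400 (wall)
  → r_5 = 3.2400

ranges = [1.3625, 3.4992, 3.9029, 3.9548, 3.2400]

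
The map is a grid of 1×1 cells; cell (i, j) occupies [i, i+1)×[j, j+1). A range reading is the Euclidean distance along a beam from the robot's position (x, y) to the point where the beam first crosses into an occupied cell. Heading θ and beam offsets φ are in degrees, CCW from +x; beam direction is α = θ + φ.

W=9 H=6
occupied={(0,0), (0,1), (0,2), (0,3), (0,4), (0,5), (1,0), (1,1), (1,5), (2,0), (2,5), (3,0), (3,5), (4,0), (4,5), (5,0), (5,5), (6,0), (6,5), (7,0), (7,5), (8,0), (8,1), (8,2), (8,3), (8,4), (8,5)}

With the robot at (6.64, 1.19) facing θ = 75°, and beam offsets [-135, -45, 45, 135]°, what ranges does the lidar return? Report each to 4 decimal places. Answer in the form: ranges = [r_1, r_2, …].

beam 1: φ=-135°, α=300°
  dir = (cos 300°, sin 300°) = (0.5000, -0.8660); from cell (6,1)
  next x-line at t=0.7200, next y-line at t=0.2194; Δt_x=2.0000, Δt_y=1.1547
    y: enter (6,0) at t=0.2194 ← occupied
  → r_1 = 0.2194
beam 2: φ=-45°, α=30°
  dir = (cos 30°, sin 30°) = (0.8660, 0.5000); from cell (6,1)
  next x-line at t=0.4157, next y-line at t=1.6200; Δt_x=1.1547, Δt_y=2.0000
    x: enter (7,1) at t=0.4157
    x: enter (8,1) at t=1.5704 ← occupied
  → r_2 = 1.5704
beam 3: φ=45°, α=120°
  dir = (cos 120°, sin 120°) = (-0.5000, 0.8660); from cell (6,1)
  next x-line at t=1.2800, next y-line at t=0.9353; Δt_x=2.0000, Δt_y=1.1547
    y: enter (6,2) at t=0.9353
    x: enter (5,2) at t=1.2800
    y: enter (5,3) at t=2.0900
    y: enter (5,4) at t=3.2447
    x: enter (4,4) at t=3.2800
    y: enter (4,5) at t=4.3994 ← occupied
  → r_3 = 4.3994
beam 4: φ=135°, α=210°
  dir = (cos 210°, sin 210°) = (-0.8660, -0.5000); from cell (6,1)
  next x-line at t=0.7390, next y-line at t=0.3800; Δt_x=1.1547, Δt_y=2.0000
    y: enter (6,0) at t=0.3800 ← occupied
  → r_4 = 0.3800

ranges = [0.2194, 1.5704, 4.3994, 0.3800]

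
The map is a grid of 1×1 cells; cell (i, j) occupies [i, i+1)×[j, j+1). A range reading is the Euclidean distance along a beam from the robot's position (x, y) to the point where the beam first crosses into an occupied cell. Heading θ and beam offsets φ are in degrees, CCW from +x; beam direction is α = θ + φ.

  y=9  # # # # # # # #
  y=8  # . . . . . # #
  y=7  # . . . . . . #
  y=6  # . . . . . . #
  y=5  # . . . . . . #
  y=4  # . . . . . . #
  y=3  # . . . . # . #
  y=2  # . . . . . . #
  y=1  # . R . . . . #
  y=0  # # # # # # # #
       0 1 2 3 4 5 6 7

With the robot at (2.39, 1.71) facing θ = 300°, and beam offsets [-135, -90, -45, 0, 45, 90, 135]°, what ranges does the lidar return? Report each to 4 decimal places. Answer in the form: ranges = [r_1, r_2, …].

beam 1: φ=-135°, α=165°
  cosα=-0.9659 sinα=0.2588 | (2,1) | tMaxX 0.4038 tMaxY 1.1205 | tΔX 1.0353 tΔY 3.8637
    t=0.4038 [x] (1,1)
    t=1.1205 [y] (1,2)
    t=1.4390 [x] (0,2) — stop
  → r_1 = 1.4390
beam 2: φ=-90°, α=210°
  cosα=-0.8660 sinα=-0.5000 | (2,1) | tMaxX 0.4503 tMaxY 1.4200 | tΔX 1.1547 tΔY 2.0000
    t=0.4503 [x] (1,1)
    t=1.4200 [y] (1,0) — stop
  → r_2 = 1.4200
beam 3: φ=-45°, α=255°
  cosα=-0.2588 sinα=-0.9659 | (2,1) | tMaxX 1.5068 tMaxY 0.7350 | tΔX 3.8637 tΔY 1.0353
    t=0.7350 [y] (2,0) — stop
  → r_3 = 0.7350
beam 4: φ=0°, α=300°
  cosα=0.5000 sinα=-0.8660 | (2,1) | tMaxX 1.2200 tMaxY 0.8198 | tΔX 2.0000 tΔY 1.1547
    t=0.8198 [y] (2,0) — stop
  → r_4 = 0.8198
beam 5: φ=45°, α=345°
  cosα=0.9659 sinα=-0.2588 | (2,1) | tMaxX 0.6315 tMaxY 2.7432 | tΔX 1.0353 tΔY 3.8637
    t=0.6315 [x] (3,1)
    t=1.6668 [x] (4,1)
    t=2.7021 [x] (5,1)
    t=2.7432 [y] (5,0) — stop
  → r_5 = 2.7432
beam 6: φ=90°, α=30°
  cosα=0.8660 sinα=0.5000 | (2,1) | tMaxX 0.7044 tMaxY 0.5800 | tΔX 1.1547 tΔY 2.0000
    t=0.5800 [y] (2,2)
    t=0.7044 [x] (3,2)
    t=1.8591 [x] (4,2)
    t=2.5800 [y] (4,3)
    t=3.0138 [x] (5,3) — stop
  → r_6 = 3.0138
beam 7: φ=135°, α=75°
  cosα=0.2588 sinα=0.9659 | (2,1) | tMaxX 2.3569 tMaxY 0.3002 | tΔX 3.8637 tΔY 1.0353
    t=0.3002 [y] (2,2)
    t=1.3355 [y] (2,3)
    t=2.3569 [x] (3,3)
    t=2.3708 [y] (3,4)
    t=3.4061 [y] (3,5)
    t=4.4413 [y] (3,6)
    t=5.4766 [y] (3,7)
    t=6.2206 [x] (4,7)
    t=6.5119 [y] (4,8)
    t=7.5472 [y] (4,9) — stop
  → r_7 = 7.5472

ranges = [1.4390, 1.4200, 0.7350, 0.8198, 2.7432, 3.0138, 7.5472]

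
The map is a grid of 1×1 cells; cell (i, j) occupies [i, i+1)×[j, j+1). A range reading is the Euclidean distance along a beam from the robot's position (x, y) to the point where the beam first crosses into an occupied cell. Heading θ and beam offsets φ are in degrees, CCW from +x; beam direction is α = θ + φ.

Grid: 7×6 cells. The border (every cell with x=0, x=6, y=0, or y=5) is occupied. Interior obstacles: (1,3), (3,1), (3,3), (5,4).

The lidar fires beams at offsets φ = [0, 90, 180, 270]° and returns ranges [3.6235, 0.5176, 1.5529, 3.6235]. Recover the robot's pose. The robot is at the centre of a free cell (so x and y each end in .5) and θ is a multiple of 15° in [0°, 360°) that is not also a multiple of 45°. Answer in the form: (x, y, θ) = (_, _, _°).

(x, y, θ) = (2.5, 4.5, 345°)

Enumerate (i+0.5, j+0.5, θ) over the 16 free cells and 16 admissible headings. For each, cast all 4 beams and compare to the given ranges.
  (5.5, 2.5, 300°): beam 1 = 1.0000 ≠ 3.6235 ✗
  (4.5, 2.5, 120°): beam 1 = 1.0000 ≠ 3.6235 ✗
  (3.5, 2.5, 150°): beam 1 = 1.7321 ≠ 3.6235 ✗
  (4.5, 1.5, 120°): beam 1 = 1.7321 ≠ 3.6235 ✗
  …
  (2.5, 4.5, 345°): r_1=3.6235, r_2=0.5176, r_3=1.5529, r_4=3.6235 — all match ✓
Unique over the lattice → pose = (2.5, 4.5, 345°).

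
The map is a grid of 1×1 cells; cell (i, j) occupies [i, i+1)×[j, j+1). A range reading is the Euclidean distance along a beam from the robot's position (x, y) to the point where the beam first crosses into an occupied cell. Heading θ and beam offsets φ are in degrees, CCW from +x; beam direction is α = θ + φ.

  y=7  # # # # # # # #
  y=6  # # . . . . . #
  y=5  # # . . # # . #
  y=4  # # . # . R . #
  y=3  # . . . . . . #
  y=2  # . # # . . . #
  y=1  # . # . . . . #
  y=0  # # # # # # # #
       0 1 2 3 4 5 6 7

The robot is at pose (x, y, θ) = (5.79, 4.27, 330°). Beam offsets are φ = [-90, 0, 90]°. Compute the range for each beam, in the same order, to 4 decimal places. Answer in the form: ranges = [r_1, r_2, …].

ranges = [3.7759, 1.3972, 2.4200]

beam 1: φ=-90°, α=240°
  dir = (cos 240°, sin 240°) = (-0.5000, -0.8660); from cell (5,4)
  next x-line at t=1.5800, next y-line at t=0.3118; Δt_x=2.0000, Δt_y=1.1547
    y: enter (5,3) at t=0.3118
    y: enter (5,2) at t=1.4665
    x: enter (4,2) at t=1.5800
    y: enter (4,1) at t=2.6212
    x: enter (3,1) at t=3.5800
    y: enter (3,0) at t=3.7759 ← occupied
  → r_1 = 3.7759
beam 2: φ=0°, α=330°
  dir = (cos 330°, sin 330°) = (0.8660, -0.5000); from cell (5,4)
  next x-line at t=0.2425, next y-line at t=0.5400; Δt_x=1.1547, Δt_y=2.0000
    x: enter (6,4) at t=0.2425
    y: enter (6,3) at t=0.5400
    x: enter (7,3) at t=1.3972 ← occupied
  → r_2 = 1.3972
beam 3: φ=90°, α=60°
  dir = (cos 60°, sin 60°) = (0.5000, 0.8660); from cell (5,4)
  next x-line at t=0.4200, next y-line at t=0.8429; Δt_x=2.0000, Δt_y=1.1547
    x: enter (6,4) at t=0.4200
    y: enter (6,5) at t=0.8429
    y: enter (6,6) at t=1.9976
    x: enter (7,6) at t=2.4200 ← occupied
  → r_3 = 2.4200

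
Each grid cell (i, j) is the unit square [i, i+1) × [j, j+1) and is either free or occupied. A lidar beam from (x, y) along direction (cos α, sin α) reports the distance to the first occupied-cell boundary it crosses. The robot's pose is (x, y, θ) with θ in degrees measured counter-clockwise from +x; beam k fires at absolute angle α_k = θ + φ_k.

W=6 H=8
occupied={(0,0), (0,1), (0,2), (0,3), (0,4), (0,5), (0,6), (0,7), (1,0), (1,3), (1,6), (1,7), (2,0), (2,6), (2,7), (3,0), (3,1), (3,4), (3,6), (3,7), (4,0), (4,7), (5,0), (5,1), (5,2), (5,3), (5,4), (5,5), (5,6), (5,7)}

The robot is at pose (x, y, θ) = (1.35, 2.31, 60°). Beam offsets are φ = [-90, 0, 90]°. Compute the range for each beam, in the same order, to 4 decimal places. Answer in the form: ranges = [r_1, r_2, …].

beam 1: φ=-90°, α=330°
  dir = (cos 330°, sin 330°) = (0.8660, -0.5000); from cell (1,2)
  next x-line at t=0.7506, next y-line at t=0.6200; Δt_x=1.1547, Δt_y=2.0000
    y: enter (1,1) at t=0.6200
    x: enter (2,1) at t=0.7506
    x: enter (3,1) at t=1.9053 ← occupied
  → r_1 = 1.9053
beam 2: φ=0°, α=60°
  dir = (cos 60°, sin 60°) = (0.5000, 0.8660); from cell (1,2)
  next x-line at t=1.3000, next y-line at t=0.7967; Δt_x=2.0000, Δt_y=1.1547
    y: enter (1,3) at t=0.7967 ← occupied
  → r_2 = 0.7967
beam 3: φ=90°, α=150°
  dir = (cos 150°, sin 150°) = (-0.8660, 0.5000); from cell (1,2)
  next x-line at t=0.4041, next y-line at t=1.3800; Δt_x=1.1547, Δt_y=2.0000
    x: enter (0,2) at t=0.4041 ← occupied
  → r_3 = 0.4041

ranges = [1.9053, 0.7967, 0.4041]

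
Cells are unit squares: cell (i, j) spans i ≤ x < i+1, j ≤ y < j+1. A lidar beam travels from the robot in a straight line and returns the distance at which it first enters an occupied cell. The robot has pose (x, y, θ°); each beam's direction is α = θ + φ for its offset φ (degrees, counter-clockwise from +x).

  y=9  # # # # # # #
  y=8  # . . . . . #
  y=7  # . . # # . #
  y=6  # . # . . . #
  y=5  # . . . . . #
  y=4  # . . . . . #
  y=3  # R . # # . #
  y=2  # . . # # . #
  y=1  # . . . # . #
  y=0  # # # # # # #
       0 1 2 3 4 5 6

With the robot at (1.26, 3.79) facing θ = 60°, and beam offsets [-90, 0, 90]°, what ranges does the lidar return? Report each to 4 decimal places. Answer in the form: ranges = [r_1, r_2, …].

ranges = [2.0092, 2.5519, 0.3002]

beam 1: φ=-90°, α=330°
  dir = (cos 330°, sin 330°) = (0.8660, -0.5000); from cell (1,3)
  next x-line at t=0.8545, next y-line at t=1.5800; Δt_x=1.1547, Δt_y=2.0000
    x: enter (2,3) at t=0.8545
    y: enter (2,2) at t=1.5800
    x: enter (3,2) at t=2.0092 ← occupied
  → r_1 = 2.0092
beam 2: φ=0°, α=60°
  dir = (cos 60°, sin 60°) = (0.5000, 0.8660); from cell (1,3)
  next x-line at t=1.4800, next y-line at t=0.2425; Δt_x=2.0000, Δt_y=1.1547
    y: enter (1,4) at t=0.2425
    y: enter (1,5) at t=1.3972
    x: enter (2,5) at t=1.4800
    y: enter (2,6) at t=2.5519 ← occupied
  → r_2 = 2.5519
beam 3: φ=90°, α=150°
  dir = (cos 150°, sin 150°) = (-0.8660, 0.5000); from cell (1,3)
  next x-line at t=0.3002, next y-line at t=0.4200; Δt_x=1.1547, Δt_y=2.0000
    x: enter (0,3) at t=0.3002 ← occupied
  → r_3 = 0.3002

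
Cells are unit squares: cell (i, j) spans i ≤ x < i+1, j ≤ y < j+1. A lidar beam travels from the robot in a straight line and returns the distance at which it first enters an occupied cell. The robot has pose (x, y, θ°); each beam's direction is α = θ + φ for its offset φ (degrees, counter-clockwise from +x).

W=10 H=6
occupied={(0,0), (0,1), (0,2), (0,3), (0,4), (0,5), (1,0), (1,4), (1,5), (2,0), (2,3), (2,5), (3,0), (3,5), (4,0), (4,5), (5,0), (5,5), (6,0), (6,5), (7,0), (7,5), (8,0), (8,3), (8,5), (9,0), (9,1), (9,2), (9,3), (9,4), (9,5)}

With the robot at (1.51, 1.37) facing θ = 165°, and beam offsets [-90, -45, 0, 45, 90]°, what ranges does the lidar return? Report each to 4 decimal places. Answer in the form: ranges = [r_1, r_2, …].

beam 1: φ=-90°, α=75°
  cosα=0.2588 sinα=0.9659 | (1,1) | tMaxX 1.8932 tMaxY 0.6522 | tΔX 3.8637 tΔY 1.0353
    t=0.6522 [y] (1,2)
    t=1.6875 [y] (1,3)
    t=1.8932 [x] (2,3) — stop
  → r_1 = 1.8932
beam 2: φ=-45°, α=120°
  cosα=-0.5000 sinα=0.8660 | (1,1) | tMaxX 1.0200 tMaxY 0.7275 | tΔX 2.0000 tΔY 1.1547
    t=0.7275 [y] (1,2)
    t=1.0200 [x] (0,2) — stop
  → r_2 = 1.0200
beam 3: φ=0°, α=165°
  cosα=-0.9659 sinα=0.2588 | (1,1) | tMaxX 0.5280 tMaxY 2.4341 | tΔX 1.0353 tΔY 3.8637
    t=0.5280 [x] (0,1) — stop
  → r_3 = 0.5280
beam 4: φ=45°, α=210°
  cosα=-0.8660 sinα=-0.5000 | (1,1) | tMaxX 0.5889 tMaxY 0.7400 | tΔX 1.1547 tΔY 2.0000
    t=0.5889 [x] (0,1) — stop
  → r_4 = 0.5889
beam 5: φ=90°, α=255°
  cosα=-0.2588 sinα=-0.9659 | (1,1) | tMaxX 1.9705 tMaxY 0.3831 | tΔX 3.8637 tΔY 1.0353
    t=0.3831 [y] (1,0) — stop
  → r_5 = 0.3831

ranges = [1.8932, 1.0200, 0.5280, 0.5889, 0.3831]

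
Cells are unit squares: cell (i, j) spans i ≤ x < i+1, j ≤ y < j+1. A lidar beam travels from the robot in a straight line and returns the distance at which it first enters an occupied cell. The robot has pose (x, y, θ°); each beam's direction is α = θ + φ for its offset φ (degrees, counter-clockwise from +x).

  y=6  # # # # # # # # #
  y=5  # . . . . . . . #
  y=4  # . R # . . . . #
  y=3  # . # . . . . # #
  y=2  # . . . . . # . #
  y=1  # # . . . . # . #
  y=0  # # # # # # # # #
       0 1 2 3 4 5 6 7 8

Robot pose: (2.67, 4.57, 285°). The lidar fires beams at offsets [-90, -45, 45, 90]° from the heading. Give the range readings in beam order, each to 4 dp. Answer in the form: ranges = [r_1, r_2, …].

beam 1: φ=-90°, α=195°
  direction (-0.9659, -0.2588); cell (2,4); t to first gridline: x 0.6936, y 2.2023 (then +1.0353 / +3.8637)
    (1,4) via x @ 0.6936
    (0,4) via x @ 1.7289  # hit
  → r_1 = 1.7289
beam 2: φ=-45°, α=240°
  direction (-0.5000, -0.8660); cell (2,4); t to first gridline: x 1.3400, y 0.6582 (then +2.0000 / +1.1547)
    (2,3) via y @ 0.6582  # hit
  → r_2 = 0.6582
beam 3: φ=45°, α=330°
  direction (0.8660, -0.5000); cell (2,4); t to first gridline: x 0.3811, y 1.1400 (then +1.1547 / +2.0000)
    (3,4) via x @ 0.3811  # hit
  → r_3 = 0.3811
beam 4: φ=90°, α=15°
  direction (0.9659, 0.2588); cell (2,4); t to first gridline: x 0.3416, y 1.6614 (then +1.0353 / +3.8637)
    (3,4) via x @ 0.3416  # hit
  → r_4 = 0.3416

ranges = [1.7289, 0.6582, 0.3811, 0.3416]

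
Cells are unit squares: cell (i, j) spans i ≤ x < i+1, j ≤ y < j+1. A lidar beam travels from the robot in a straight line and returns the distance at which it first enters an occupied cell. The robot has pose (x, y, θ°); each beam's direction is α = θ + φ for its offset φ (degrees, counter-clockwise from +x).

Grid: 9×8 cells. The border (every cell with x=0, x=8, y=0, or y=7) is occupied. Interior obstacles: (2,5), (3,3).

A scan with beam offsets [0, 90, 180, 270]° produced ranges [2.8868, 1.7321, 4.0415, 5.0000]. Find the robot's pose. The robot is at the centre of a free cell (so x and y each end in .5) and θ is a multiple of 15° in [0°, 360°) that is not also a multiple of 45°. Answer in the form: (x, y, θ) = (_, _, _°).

The pose lattice has 40·16 = 640 candidates. Test each by forward raycasting.
  (3.5, 1.5, 285°): beam 1 = 0.5176 ≠ 2.8868 ✗
  (3.5, 1.5, 195°): beam 1 = 1.9319 ≠ 2.8868 ✗
  (5.5, 4.5, 285°): beam 1 = 3.6235 ≠ 2.8868 ✗
  …
  (6.5, 3.5, 300°): r_1=2.8868, r_2=1.7321, r_3=4.0415, r_4=5.0000 — all match ✓
Unique over the lattice → pose = (6.5, 3.5, 300°).

(x, y, θ) = (6.5, 3.5, 300°)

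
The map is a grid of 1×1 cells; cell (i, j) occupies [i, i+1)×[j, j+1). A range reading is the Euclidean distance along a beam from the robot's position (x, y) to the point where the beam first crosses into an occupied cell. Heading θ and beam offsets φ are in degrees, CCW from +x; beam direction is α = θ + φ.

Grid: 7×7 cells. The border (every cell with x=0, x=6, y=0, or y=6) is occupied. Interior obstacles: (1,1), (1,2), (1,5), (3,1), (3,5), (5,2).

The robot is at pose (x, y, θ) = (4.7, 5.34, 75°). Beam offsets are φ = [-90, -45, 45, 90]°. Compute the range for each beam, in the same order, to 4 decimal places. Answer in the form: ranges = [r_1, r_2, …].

beam 1: φ=-90°, α=345°
  direction (0.9659, -0.2588); cell (4,5); t to first gridline: x 0.3106, y 1.3137 (then +1.0353 / +3.8637)
    (5,5) via x @ 0.3106
    (5,4) via y @ 1.3137
    (6,4) via x @ 1.3459  # hit
  → r_1 = 1.3459
beam 2: φ=-45°, α=30°
  direction (0.8660, 0.5000); cell (4,5); t to first gridline: x 0.3464, y 1.3200 (then +1.1547 / +2.0000)
    (5,5) via x @ 0.3464
    (5,6) via y @ 1.3200  # hit
  → r_2 = 1.3200
beam 3: φ=45°, α=120°
  direction (-0.5000, 0.8660); cell (4,5); t to first gridline: x 1.4000, y 0.7621 (then +2.0000 / +1.1547)
    (4,6) via y @ 0.7621  # hit
  → r_3 = 0.7621
beam 4: φ=90°, α=165°
  direction (-0.9659, 0.2588); cell (4,5); t to first gridline: x 0.7247, y 2.5500 (then +1.0353 / +3.8637)
    (3,5) via x @ 0.7247  # hit
  → r_4 = 0.7247

ranges = [1.3459, 1.3200, 0.7621, 0.7247]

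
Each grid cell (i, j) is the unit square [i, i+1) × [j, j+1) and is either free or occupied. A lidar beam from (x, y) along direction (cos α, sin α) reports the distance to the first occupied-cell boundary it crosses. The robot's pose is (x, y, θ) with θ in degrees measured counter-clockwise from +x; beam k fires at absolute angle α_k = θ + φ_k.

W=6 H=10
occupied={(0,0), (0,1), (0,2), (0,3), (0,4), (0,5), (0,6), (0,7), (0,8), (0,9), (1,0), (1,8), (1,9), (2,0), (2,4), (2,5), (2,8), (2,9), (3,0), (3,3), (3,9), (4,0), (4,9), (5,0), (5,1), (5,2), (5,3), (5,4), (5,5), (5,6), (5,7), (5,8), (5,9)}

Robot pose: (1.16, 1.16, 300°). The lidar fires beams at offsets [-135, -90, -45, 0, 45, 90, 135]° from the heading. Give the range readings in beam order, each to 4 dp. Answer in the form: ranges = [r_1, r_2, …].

beam 1: φ=-135°, α=165°
  d=(-0.9659,0.2588)  start (1,1)  tX=0.1656 tY=3.2455  stride 1/|dx|=1.0353 1/|dy|=3.8637
    cross x-line → (0,1), t=0.1656 (wall)
  → r_1 = 0.1656
beam 2: φ=-90°, α=210°
  d=(-0.8660,-0.5000)  start (1,1)  tX=0.1848 tY=0.3200  stride 1/|dx|=1.1547 1/|dy|=2.0000
    cross x-line → (0,1), t=0.1848 (wall)
  → r_2 = 0.1848
beam 3: φ=-45°, α=255°
  d=(-0.2588,-0.9659)  start (1,1)  tX=0.6182 tY=0.1656  stride 1/|dx|=3.8637 1/|dy|=1.0353
    cross y-line → (1,0), t=0.1656 (wall)
  → r_3 = 0.1656
beam 4: φ=0°, α=300°
  d=(0.5000,-0.8660)  start (1,1)  tX=1.6800 tY=0.1848  stride 1/|dx|=2.0000 1/|dy|=1.1547
    cross y-line → (1,0), t=0.1848 (wall)
  → r_4 = 0.1848
beam 5: φ=45°, α=345°
  d=(0.9659,-0.2588)  start (1,1)  tX=0.8696 tY=0.6182  stride 1/|dx|=1.0353 1/|dy|=3.8637
    cross y-line → (1,0), t=0.6182 (wall)
  → r_5 = 0.6182
beam 6: φ=90°, α=30°
  d=(0.8660,0.5000)  start (1,1)  tX=0.9699 tY=1.6800  stride 1/|dx|=1.1547 1/|dy|=2.0000
    cross x-line → (2,1), t=0.9699
    cross y-line → (2,2), t=1.6800
    cross x-line → (3,2), t=2.1246
    cross x-line → (4,2), t=3.2793
    cross y-line → (4,3), t=3.6800
    cross x-line → (5,3), t=4.4341 (wall)
  → r_6 = 4.4341
beam 7: φ=135°, α=75°
  d=(0.2588,0.9659)  start (1,1)  tX=3.2455 tY=0.8696  stride 1/|dx|=3.8637 1/|dy|=1.0353
    cross y-line → (1,2), t=0.8696
    cross y-line → (1,3), t=1.9049
    cross y-line → (1,4), t=2.9402
    cross x-line → (2,4), t=3.2455 (wall)
  → r_7 = 3.2455

ranges = [0.1656, 0.1848, 0.1656, 0.1848, 0.6182, 4.4341, 3.2455]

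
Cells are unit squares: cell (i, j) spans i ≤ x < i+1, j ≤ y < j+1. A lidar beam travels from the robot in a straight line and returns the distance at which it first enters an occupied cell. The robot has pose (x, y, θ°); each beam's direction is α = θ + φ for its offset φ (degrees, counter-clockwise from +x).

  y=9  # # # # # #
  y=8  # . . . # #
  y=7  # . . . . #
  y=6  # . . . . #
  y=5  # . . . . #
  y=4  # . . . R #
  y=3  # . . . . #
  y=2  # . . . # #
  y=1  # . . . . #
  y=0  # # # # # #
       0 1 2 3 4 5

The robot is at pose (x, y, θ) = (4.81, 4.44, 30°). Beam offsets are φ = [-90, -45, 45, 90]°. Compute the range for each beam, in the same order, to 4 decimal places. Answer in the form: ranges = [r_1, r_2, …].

beam 1: φ=-90°, α=300°
  dir = (cos 300°, sin 300°) = (0.5000, -0.8660); from cell (4,4)
  next x-line at t=0.3800, next y-line at t=0.5081; Δt_x=2.0000, Δt_y=1.1547
    x: enter (5,4) at t=0.3800 ← occupied
  → r_1 = 0.3800
beam 2: φ=-45°, α=345°
  dir = (cos 345°, sin 345°) = (0.9659, -0.2588); from cell (4,4)
  next x-line at t=0.1967, next y-line at t=1.7000; Δt_x=1.0353, Δt_y=3.8637
    x: enter (5,4) at t=0.1967 ← occupied
  → r_2 = 0.1967
beam 3: φ=45°, α=75°
  dir = (cos 75°, sin 75°) = (0.2588, 0.9659); from cell (4,4)
  next x-line at t=0.7341, next y-line at t=0.5798; Δt_x=3.8637, Δt_y=1.0353
    y: enter (4,5) at t=0.5798
    x: enter (5,5) at t=0.7341 ← occupied
  → r_3 = 0.7341
beam 4: φ=90°, α=120°
  dir = (cos 120°, sin 120°) = (-0.5000, 0.8660); from cell (4,4)
  next x-line at t=1.6200, next y-line at t=0.6466; Δt_x=2.0000, Δt_y=1.1547
    y: enter (4,5) at t=0.6466
    x: enter (3,5) at t=1.6200
    y: enter (3,6) at t=1.8013
    y: enter (3,7) at t=2.9560
    x: enter (2,7) at t=3.6200
    y: enter (2,8) at t=4.1107
    y: enter (2,9) at t=5.2654 ← occupied
  → r_4 = 5.2654

ranges = [0.3800, 0.1967, 0.7341, 5.2654]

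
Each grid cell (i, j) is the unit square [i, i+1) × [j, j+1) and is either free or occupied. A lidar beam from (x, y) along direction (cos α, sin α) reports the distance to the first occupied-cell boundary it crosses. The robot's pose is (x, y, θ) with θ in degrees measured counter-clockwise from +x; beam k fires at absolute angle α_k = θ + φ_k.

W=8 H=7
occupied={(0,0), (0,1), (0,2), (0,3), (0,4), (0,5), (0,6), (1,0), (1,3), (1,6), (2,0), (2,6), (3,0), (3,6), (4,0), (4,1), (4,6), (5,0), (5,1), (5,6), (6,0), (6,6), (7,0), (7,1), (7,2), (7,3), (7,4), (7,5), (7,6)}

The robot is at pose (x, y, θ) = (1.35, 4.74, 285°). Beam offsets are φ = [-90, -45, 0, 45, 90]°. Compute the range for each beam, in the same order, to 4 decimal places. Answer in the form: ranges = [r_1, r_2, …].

beam 1: φ=-90°, α=195°
  cosα=-0.9659 sinα=-0.2588 | (1,4) | tMaxX 0.3623 tMaxY 2.8591 | tΔX 1.0353 tΔY 3.8637
    t=0.3623 [x] (0,4) — stop
  → r_1 = 0.3623
beam 2: φ=-45°, α=240°
  cosα=-0.5000 sinα=-0.8660 | (1,4) | tMaxX 0.7000 tMaxY 0.8545 | tΔX 2.0000 tΔY 1.1547
    t=0.7000 [x] (0,4) — stop
  → r_2 = 0.7000
beam 3: φ=0°, α=285°
  cosα=0.2588 sinα=-0.9659 | (1,4) | tMaxX 2.5114 tMaxY 0.7661 | tΔX 3.8637 tΔY 1.0353
    t=0.7661 [y] (1,3) — stop
  → r_3 = 0.7661
beam 4: φ=45°, α=330°
  cosα=0.8660 sinα=-0.5000 | (1,4) | tMaxX 0.7506 tMaxY 1.4800 | tΔX 1.1547 tΔY 2.0000
    t=0.7506 [x] (2,4)
    t=1.4800 [y] (2,3)
    t=1.9053 [x] (3,3)
    t=3.0600 [x] (4,3)
    t=3.4800 [y] (4,2)
    t=4.2147 [x] (5,2)
    t=5.3694 [x] (6,2)
    t=5.4800 [y] (6,1)
    t=6.5241 [x] (7,1) — stop
  → r_4 = 6.5241
beam 5: φ=90°, α=15°
  cosα=0.9659 sinα=0.2588 | (1,4) | tMaxX 0.6729 tMaxY 1.0046 | tΔX 1.0353 tΔY 3.8637
    t=0.6729 [x] (2,4)
    t=1.0046 [y] (2,5)
    t=1.7082 [x] (3,5)
    t=2.7435 [x] (4,5)
    t=3.7788 [x] (5,5)
    t=4.8140 [x] (6,5)
    t=4.8683 [y] (6,6) — stop
  → r_5 = 4.8683

ranges = [0.3623, 0.7000, 0.7661, 6.5241, 4.8683]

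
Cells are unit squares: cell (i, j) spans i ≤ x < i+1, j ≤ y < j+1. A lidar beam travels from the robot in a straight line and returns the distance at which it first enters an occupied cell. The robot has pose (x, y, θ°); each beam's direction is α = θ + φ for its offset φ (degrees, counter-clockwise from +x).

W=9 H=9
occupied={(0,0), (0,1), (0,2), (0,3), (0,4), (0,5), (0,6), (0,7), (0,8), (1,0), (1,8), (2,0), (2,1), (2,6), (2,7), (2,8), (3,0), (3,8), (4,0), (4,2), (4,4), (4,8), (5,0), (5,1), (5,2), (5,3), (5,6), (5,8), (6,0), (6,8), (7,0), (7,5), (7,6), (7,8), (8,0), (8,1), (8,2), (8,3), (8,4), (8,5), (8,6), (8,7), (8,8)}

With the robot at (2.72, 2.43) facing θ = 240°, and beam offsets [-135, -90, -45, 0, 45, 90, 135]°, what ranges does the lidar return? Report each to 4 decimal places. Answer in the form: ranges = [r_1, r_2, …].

ranges = [5.7665, 1.9861, 1.7807, 0.4965, 0.4452, 2.6327, 1.3252]

beam 1: φ=-135°, α=105°
  d=(-0.2588,0.9659)  start (2,2)  tX=2.7819 tY=0.5901  stride 1/|dx|=3.8637 1/|dy|=1.0353
    cross y-line → (2,3), t=0.5901
    cross y-line → (2,4), t=1.6254
    cross y-line → (2,5), t=2.6607
    cross x-line → (1,5), t=2.7819
    cross y-line → (1,6), t=3.6959
    cross y-line → (1,7), t=4.7312
    cross y-line → (1,8), t=5.7665 (wall)
  → r_1 = 5.7665
beam 2: φ=-90°, α=150°
  d=(-0.8660,0.5000)  start (2,2)  tX=0.8314 tY=1.1400  stride 1/|dx|=1.1547 1/|dy|=2.0000
    cross x-line → (1,2), t=0.8314
    cross y-line → (1,3), t=1.1400
    cross x-line → (0,3), t=1.9861 (wall)
  → r_2 = 1.9861
beam 3: φ=-45°, α=195°
  d=(-0.9659,-0.2588)  start (2,2)  tX=0.7454 tY=1.6614  stride 1/|dx|=1.0353 1/|dy|=3.8637
    cross x-line → (1,2), t=0.7454
    cross y-line → (1,1), t=1.6614
    cross x-line → (0,1), t=1.7807 (wall)
  → r_3 = 1.7807
beam 4: φ=0°, α=240°
  d=(-0.5000,-0.8660)  start (2,2)  tX=1.4400 tY=0.4965  stride 1/|dx|=2.0000 1/|dy|=1.1547
    cross y-line → (2,1), t=0.4965 (wall)
  → r_4 = 0.4965
beam 5: φ=45°, α=285°
  d=(0.2588,-0.9659)  start (2,2)  tX=1.0818 tY=0.4452  stride 1/|dx|=3.8637 1/|dy|=1.0353
    cross y-line → (2,1), t=0.4452 (wall)
  → r_5 = 0.4452
beam 6: φ=90°, α=330°
  d=(0.8660,-0.5000)  start (2,2)  tX=0.3233 tY=0.8600  stride 1/|dx|=1.1547 1/|dy|=2.0000
    cross x-line → (3,2), t=0.3233
    cross y-line → (3,1), t=0.8600
    cross x-line → (4,1), t=1.4780
    cross x-line → (5,1), t=2.6327 (wall)
  → r_6 = 2.6327
beam 7: φ=135°, α=15°
  d=(0.9659,0.2588)  start (2,2)  tX=0.2899 tY=2.2023  stride 1/|dx|=1.0353 1/|dy|=3.8637
    cross x-line → (3,2), t=0.2899
    cross x-line → (4,2), t=1.3252 (wall)
  → r_7 = 1.3252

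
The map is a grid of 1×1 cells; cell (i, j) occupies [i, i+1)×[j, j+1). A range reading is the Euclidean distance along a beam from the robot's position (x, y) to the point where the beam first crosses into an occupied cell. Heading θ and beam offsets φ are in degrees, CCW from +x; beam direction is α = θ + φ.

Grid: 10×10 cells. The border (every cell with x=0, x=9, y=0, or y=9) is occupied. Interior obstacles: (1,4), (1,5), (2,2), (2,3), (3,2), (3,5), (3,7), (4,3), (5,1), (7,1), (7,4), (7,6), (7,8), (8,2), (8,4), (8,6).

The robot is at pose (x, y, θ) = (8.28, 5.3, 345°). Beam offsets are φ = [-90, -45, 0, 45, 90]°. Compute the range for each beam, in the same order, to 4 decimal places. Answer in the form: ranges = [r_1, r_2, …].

ranges = [0.3106, 0.3464, 0.7454, 0.8314, 0.7247]

beam 1: φ=-90°, α=255°
  direction (-0.2588, -0.9659); cell (8,5); t to first gridline: x 1.0818, y 0.3106 (then +3.8637 / +1.0353)
    (8,4) via y @ 0.3106  # hit
  → r_1 = 0.3106
beam 2: φ=-45°, α=300°
  direction (0.5000, -0.8660); cell (8,5); t to first gridline: x 1.4400, y 0.3464 (then +2.0000 / +1.1547)
    (8,4) via y @ 0.3464  # hit
  → r_2 = 0.3464
beam 3: φ=0°, α=345°
  direction (0.9659, -0.2588); cell (8,5); t to first gridline: x 0.7454, y 1.1591 (then +1.0353 / +3.8637)
    (9,5) via x @ 0.7454  # hit
  → r_3 = 0.7454
beam 4: φ=45°, α=30°
  direction (0.8660, 0.5000); cell (8,5); t to first gridline: x 0.8314, y 1.4000 (then +1.1547 / +2.0000)
    (9,5) via x @ 0.8314  # hit
  → r_4 = 0.8314
beam 5: φ=90°, α=75°
  direction (0.2588, 0.9659); cell (8,5); t to first gridline: x 2.7819, y 0.7247 (then +3.8637 / +1.0353)
    (8,6) via y @ 0.7247  # hit
  → r_5 = 0.7247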